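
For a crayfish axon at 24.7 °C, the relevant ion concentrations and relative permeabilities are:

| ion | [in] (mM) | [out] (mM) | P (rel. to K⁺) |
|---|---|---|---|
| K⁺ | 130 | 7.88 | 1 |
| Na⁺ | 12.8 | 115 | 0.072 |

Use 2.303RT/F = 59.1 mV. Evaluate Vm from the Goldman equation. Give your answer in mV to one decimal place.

Vm = 59.1 · log₁₀[(Σ P·[cation]ₒ + Σ P·[anion]ᵢ) / (Σ P·[cation]ᵢ + Σ P·[anion]ₒ)]
Numerator = 1×7.88 + 0.072×115 = 16.16
Denominator = 1×130 + 0.072×12.8 = 130.9
Vm = 59.1 · log₁₀(0.12343) = 59.1 × (-0.9086) = -53.70 mV

-53.7 mV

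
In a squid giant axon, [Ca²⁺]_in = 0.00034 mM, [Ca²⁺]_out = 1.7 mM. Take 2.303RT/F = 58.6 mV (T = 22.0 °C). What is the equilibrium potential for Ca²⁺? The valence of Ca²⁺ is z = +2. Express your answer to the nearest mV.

E = (58.6/z) · log₁₀([Ca²⁺]_out/[Ca²⁺]_in) with z = +2.
= (58.6/2) · log₁₀(1.7/0.00034) = 29.30 · log₁₀(5000)
= 29.30 · (3.6990) = 108.38 mV

108 mV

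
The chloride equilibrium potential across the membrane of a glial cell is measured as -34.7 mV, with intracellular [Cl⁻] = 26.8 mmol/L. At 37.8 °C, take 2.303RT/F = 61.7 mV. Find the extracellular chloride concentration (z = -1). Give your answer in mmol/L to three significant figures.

Nernst: E = (61.7/-1) · log₁₀([out]/[in]), so log₁₀([out]/[in]) = -34.7 × -1 / 61.7 = 0.5624.
[out]/[in] = 10^(0.5624) = 3.651.
[out] = 3.651 × 26.8 = 97.84 mmol/L.

97.8 mmol/L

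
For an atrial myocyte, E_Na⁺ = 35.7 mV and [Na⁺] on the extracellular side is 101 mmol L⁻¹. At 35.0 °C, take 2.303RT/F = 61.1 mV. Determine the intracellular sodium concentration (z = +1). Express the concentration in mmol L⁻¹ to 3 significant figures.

Nernst: E = (61.1/1) · log₁₀([out]/[in]), so log₁₀([out]/[in]) = 35.7 × 1 / 61.1 = 0.5843.
[out]/[in] = 10^(0.5843) = 3.84.
[in] = 101 / 3.84 = 26.3 mmol L⁻¹.

26.3 mmol L⁻¹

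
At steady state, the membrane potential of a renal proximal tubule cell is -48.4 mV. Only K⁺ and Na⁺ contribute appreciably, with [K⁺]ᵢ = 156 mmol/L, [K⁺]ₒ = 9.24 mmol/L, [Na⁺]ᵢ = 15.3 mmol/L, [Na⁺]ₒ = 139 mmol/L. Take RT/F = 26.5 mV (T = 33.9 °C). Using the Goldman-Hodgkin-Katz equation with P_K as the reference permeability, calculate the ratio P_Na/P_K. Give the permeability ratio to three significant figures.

0.116

Let α = P_Na/P_K. GHK: Vm = 26.5·ln[(Kₒ + α·Naₒ)/(Kᵢ + α·Naᵢ)].
e^(Vm/26.5) = e^(-48.4/26.5) = 0.16099
So 0.16099·(Kᵢ + α·Naᵢ) = Kₒ + α·Naₒ → α = (0.16099·156.0 − 9.24) / (139.0 − 0.16099·15.3)
α = (25.11 − 9.24) / (139.0 − 2.463) = 15.87/136.5 = 0.1163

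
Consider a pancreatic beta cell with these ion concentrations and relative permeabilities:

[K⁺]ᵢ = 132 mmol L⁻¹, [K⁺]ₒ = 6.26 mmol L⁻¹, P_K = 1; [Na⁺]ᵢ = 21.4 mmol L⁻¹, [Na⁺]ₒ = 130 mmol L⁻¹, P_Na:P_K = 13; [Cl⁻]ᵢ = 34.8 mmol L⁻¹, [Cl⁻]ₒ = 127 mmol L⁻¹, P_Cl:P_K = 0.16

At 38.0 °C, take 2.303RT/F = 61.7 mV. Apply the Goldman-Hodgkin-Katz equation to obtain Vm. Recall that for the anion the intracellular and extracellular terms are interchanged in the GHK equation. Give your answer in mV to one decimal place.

Vm = 61.7 · log₁₀[(Σ P·[cation]ₒ + Σ P·[anion]ᵢ) / (Σ P·[cation]ᵢ + Σ P·[anion]ₒ)]
Numerator = 1×6.26 + 13×130 + 0.16×34.8 = 1702
Denominator = 1×132 + 13×21.4 + 0.16×127 = 430.5
Vm = 61.7 · log₁₀(3.953) = 61.7 × (0.5969) = 36.83 mV

36.8 mV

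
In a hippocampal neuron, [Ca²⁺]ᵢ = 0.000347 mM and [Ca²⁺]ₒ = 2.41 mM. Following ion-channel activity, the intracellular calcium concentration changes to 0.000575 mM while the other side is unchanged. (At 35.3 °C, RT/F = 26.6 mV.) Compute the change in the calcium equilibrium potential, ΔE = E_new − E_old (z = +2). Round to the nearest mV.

-7 mV

E_old = (26.6/2)·ln(2.41/0.000347) = 117.65 mV
E_new = (26.6/2)·ln(2.41/0.000575) = 110.93 mV
ΔE = 110.93 − (117.65) = -6.72 mV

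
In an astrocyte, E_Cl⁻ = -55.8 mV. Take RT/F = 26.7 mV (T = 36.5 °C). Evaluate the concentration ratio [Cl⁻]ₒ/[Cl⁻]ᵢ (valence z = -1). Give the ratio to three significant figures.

8.08

ln([out]/[in]) = E·z/(26.7) = -55.8 × -1 / 26.7 = 2.0899
[out]/[in] = e^(2.0899) = 8.084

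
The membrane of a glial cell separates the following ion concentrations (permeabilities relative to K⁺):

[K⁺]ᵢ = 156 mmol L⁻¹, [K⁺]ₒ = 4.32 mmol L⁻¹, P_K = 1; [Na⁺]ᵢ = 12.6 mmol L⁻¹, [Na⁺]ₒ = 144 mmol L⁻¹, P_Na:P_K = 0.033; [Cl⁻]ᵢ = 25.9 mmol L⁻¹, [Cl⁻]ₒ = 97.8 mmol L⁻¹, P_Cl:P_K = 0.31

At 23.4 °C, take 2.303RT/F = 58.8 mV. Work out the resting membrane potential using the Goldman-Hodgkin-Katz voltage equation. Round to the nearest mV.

-61 mV

Vm = 58.8 · log₁₀[(Σ P·[cation]ₒ + Σ P·[anion]ᵢ) / (Σ P·[cation]ᵢ + Σ P·[anion]ₒ)]
Numerator = 1×4.32 + 0.033×144 + 0.31×25.9 = 17.1
Denominator = 1×156 + 0.033×12.6 + 0.31×97.8 = 186.7
Vm = 58.8 · log₁₀(0.09158) = 58.8 × (-1.0382) = -61.05 mV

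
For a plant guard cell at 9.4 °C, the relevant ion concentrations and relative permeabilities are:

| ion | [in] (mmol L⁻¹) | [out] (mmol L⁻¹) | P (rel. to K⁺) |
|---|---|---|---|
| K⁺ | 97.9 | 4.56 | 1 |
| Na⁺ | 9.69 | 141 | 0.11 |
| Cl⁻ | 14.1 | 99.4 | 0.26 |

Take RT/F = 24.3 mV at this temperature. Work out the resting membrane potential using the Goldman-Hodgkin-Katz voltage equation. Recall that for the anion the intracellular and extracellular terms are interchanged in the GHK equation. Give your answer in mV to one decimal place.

Vm = 24.3 · ln[(Σ P·[cation]ₒ + Σ P·[anion]ᵢ) / (Σ P·[cation]ᵢ + Σ P·[anion]ₒ)]
Numerator = 1×4.56 + 0.11×141 + 0.26×14.1 = 23.74
Denominator = 1×97.9 + 0.11×9.69 + 0.26×99.4 = 124.8
Vm = 24.3 · ln(0.19018) = 24.3 × (-1.6598) = -40.33 mV

-40.3 mV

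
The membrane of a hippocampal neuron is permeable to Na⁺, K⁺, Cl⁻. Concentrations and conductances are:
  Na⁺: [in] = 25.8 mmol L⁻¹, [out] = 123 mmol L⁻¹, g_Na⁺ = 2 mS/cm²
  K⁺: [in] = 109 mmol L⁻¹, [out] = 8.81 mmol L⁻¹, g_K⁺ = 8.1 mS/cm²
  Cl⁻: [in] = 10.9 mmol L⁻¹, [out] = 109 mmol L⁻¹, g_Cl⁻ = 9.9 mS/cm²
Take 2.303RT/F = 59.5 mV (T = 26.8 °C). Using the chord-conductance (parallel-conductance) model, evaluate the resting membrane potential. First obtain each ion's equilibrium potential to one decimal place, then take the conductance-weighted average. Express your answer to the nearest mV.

E_Na⁺ = (59.5/1)·log₁₀(123/25.8) = 40.4 mV
E_K⁺ = (59.5/1)·log₁₀(8.81/109) = -65.0 mV
E_Cl⁻ = (59.5/-1)·log₁₀(109/10.9) = -59.5 mV
Vm = (Σ gᵢEᵢ)/(Σ gᵢ) = (2·40.4 + 8.1·-65.0 + 9.9·-59.5) / (2 + 8.1 + 9.9)
= -1034.75 / 20 = -51.74 mV

-52 mV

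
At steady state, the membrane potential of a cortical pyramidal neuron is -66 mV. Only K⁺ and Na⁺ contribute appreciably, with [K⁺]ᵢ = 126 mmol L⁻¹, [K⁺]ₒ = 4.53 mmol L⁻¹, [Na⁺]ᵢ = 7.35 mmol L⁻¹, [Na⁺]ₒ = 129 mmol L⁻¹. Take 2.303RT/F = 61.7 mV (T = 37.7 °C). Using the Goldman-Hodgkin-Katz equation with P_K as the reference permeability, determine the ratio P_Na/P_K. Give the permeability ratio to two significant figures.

0.048

Let α = P_Na/P_K. GHK: Vm = 61.7·log₁₀[(Kₒ + α·Naₒ)/(Kᵢ + α·Naᵢ)].
10^(Vm/61.7) = 10^(-66.0/61.7) = 0.085174
So 0.085174·(Kᵢ + α·Naᵢ) = Kₒ + α·Naₒ → α = (0.085174·126.0 − 4.53) / (129.0 − 0.085174·7.35)
α = (10.73 − 4.53) / (129.0 − 0.626) = 6.202/128.4 = 0.04831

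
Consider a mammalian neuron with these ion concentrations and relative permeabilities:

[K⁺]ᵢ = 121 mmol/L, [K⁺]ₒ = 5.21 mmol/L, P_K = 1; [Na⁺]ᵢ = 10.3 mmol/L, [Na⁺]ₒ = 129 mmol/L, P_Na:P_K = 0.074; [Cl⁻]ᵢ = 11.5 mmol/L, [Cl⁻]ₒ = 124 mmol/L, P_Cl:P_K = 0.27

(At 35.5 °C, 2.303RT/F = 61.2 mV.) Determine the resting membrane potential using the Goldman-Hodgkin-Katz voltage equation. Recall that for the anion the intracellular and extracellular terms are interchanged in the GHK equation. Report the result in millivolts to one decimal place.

-57.5 mV

Vm = 61.2 · log₁₀[(Σ P·[cation]ₒ + Σ P·[anion]ᵢ) / (Σ P·[cation]ᵢ + Σ P·[anion]ₒ)]
Numerator = 1×5.21 + 0.074×129 + 0.27×11.5 = 17.86
Denominator = 1×121 + 0.074×10.3 + 0.27×124 = 155.2
Vm = 61.2 · log₁₀(0.11505) = 61.2 × (-0.9391) = -57.47 mV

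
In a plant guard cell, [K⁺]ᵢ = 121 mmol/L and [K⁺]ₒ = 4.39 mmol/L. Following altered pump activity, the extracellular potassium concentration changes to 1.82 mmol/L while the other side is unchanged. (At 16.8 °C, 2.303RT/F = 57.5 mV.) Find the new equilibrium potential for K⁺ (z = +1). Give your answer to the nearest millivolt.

-105 mV

After the shift: [K⁺]_out = 1.82, [K⁺]_in = 121 mmol/L.
E_new = (57.5/1)·log₁₀(1.82/121) = 57.50 · (-1.8227) = -104.81 mV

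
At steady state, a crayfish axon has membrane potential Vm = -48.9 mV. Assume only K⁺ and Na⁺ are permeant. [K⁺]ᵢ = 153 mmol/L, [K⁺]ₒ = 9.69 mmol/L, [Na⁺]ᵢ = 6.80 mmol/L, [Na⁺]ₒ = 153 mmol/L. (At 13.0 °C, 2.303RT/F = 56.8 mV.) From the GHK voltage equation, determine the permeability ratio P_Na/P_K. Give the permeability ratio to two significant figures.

Let α = P_Na/P_K. GHK: Vm = 56.8·log₁₀[(Kₒ + α·Naₒ)/(Kᵢ + α·Naᵢ)].
10^(Vm/56.8) = 10^(-48.9/56.8) = 0.13775
So 0.13775·(Kᵢ + α·Naᵢ) = Kₒ + α·Naₒ → α = (0.13775·153.0 − 9.69) / (153.0 − 0.13775·6.8)
α = (21.08 − 9.69) / (153.0 − 0.9367) = 11.39/152.1 = 0.07487

0.075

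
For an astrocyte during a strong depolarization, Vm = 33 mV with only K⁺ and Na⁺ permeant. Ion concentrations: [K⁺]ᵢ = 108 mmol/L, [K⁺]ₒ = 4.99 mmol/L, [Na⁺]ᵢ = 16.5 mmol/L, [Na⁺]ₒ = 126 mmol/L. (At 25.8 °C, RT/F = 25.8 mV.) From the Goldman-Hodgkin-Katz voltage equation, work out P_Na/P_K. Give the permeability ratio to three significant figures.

5.74

Let α = P_Na/P_K. GHK: Vm = 25.8·ln[(Kₒ + α·Naₒ)/(Kᵢ + α·Naᵢ)].
e^(Vm/25.8) = e^(33.0/25.8) = 3.5933
So 3.5933·(Kᵢ + α·Naᵢ) = Kₒ + α·Naₒ → α = (3.5933·108.0 − 4.99) / (126.0 − 3.5933·16.5)
α = (388.1 − 4.99) / (126.0 − 59.29) = 383.1/66.71 = 5.743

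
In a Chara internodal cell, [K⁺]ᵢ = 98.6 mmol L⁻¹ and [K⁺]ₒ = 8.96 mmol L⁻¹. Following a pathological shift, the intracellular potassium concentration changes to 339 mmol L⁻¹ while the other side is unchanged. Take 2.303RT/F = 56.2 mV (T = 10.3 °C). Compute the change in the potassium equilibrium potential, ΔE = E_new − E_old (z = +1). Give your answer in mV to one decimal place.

-30.1 mV

E_old = (56.2/1)·log₁₀(8.96/98.6) = -58.54 mV
E_new = (56.2/1)·log₁₀(8.96/339) = -88.68 mV
ΔE = -88.68 − (-58.54) = -30.14 mV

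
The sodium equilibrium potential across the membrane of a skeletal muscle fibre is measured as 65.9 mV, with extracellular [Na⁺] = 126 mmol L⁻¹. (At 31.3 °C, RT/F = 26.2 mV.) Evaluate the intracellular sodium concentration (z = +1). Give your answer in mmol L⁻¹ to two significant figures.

Nernst: E = (26.2/1) · ln([out]/[in]), so ln([out]/[in]) = 65.9 × 1 / 26.2 = 2.5153.
[out]/[in] = e^(2.5153) = 12.37.
[in] = 126 / 12.37 = 10.19 mmol L⁻¹.

10 mmol L⁻¹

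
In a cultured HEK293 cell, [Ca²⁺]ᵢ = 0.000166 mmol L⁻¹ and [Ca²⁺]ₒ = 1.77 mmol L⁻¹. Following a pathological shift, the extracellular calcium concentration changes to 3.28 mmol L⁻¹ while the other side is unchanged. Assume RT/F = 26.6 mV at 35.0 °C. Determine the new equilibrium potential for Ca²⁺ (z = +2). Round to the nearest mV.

After the shift: [Ca²⁺]_out = 3.28, [Ca²⁺]_in = 0.000166 mmol L⁻¹.
E_new = (26.6/2)·ln(3.28/0.000166) = 13.30 · (9.8914) = 131.56 mV

132 mV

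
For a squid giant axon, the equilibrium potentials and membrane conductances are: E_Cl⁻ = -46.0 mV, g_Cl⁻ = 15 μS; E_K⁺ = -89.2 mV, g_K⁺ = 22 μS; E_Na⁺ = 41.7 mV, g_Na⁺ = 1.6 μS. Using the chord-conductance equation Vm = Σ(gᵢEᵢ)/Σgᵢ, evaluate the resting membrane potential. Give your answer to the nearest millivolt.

-67 mV

Σ gᵢEᵢ = 15·(-46.0) + 22·(-89.2) + 1.6·(41.7) = -2585.68
Σ gᵢ = 15 + 22 + 1.6 = 38.6
Vm = -2585.68 / 38.6 = -66.99 mV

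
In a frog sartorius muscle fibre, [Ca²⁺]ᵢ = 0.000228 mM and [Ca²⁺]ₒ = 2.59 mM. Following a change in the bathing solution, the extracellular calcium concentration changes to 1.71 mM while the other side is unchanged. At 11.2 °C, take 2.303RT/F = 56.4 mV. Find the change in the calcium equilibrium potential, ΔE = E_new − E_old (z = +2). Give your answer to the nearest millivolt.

-5 mV

E_old = (56.4/2)·log₁₀(2.59/0.000228) = 114.36 mV
E_new = (56.4/2)·log₁₀(1.71/0.000228) = 109.28 mV
ΔE = 109.28 − (114.36) = -5.08 mV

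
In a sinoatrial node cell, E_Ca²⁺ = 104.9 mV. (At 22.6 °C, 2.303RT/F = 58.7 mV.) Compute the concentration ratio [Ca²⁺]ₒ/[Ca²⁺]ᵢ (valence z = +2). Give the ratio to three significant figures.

log₁₀([out]/[in]) = E·z/(58.7) = 104.9 × 2 / 58.7 = 3.5741
[out]/[in] = 10^(3.5741) = 3751

3750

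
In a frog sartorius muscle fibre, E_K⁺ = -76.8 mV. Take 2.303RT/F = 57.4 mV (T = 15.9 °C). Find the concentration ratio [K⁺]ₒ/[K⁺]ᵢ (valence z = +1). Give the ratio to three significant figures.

0.0459

log₁₀([out]/[in]) = E·z/(57.4) = -76.8 × 1 / 57.4 = -1.3380
[out]/[in] = 10^(-1.3380) = 0.04592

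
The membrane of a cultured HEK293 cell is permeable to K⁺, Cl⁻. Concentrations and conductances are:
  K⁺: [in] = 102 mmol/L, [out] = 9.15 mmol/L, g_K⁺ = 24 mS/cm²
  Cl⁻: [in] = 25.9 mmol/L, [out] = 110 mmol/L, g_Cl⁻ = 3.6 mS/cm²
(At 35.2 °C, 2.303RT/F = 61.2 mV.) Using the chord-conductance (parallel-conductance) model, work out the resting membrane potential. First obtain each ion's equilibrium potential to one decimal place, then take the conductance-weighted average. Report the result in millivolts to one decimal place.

-60.7 mV

E_K⁺ = (61.2/1)·log₁₀(9.15/102) = -64.1 mV
E_Cl⁻ = (61.2/-1)·log₁₀(110/25.9) = -38.4 mV
Vm = (Σ gᵢEᵢ)/(Σ gᵢ) = (24·-64.1 + 3.6·-38.4) / (24 + 3.6)
= -1676.64 / 27.6 = -60.75 mV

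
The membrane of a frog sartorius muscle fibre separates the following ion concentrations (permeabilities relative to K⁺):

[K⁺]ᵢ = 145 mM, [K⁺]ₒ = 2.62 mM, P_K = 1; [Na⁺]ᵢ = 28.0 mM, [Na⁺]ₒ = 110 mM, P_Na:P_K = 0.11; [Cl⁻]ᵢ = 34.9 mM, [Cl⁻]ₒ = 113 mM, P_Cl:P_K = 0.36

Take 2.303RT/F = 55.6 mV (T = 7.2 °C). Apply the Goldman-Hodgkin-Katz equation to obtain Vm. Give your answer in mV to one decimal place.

-46.7 mV

Vm = 55.6 · log₁₀[(Σ P·[cation]ₒ + Σ P·[anion]ᵢ) / (Σ P·[cation]ᵢ + Σ P·[anion]ₒ)]
Numerator = 1×2.62 + 0.11×110 + 0.36×34.9 = 27.28
Denominator = 1×145 + 0.11×28.0 + 0.36×113 = 188.8
Vm = 55.6 · log₁₀(0.14454) = 55.6 × (-0.8400) = -46.70 mV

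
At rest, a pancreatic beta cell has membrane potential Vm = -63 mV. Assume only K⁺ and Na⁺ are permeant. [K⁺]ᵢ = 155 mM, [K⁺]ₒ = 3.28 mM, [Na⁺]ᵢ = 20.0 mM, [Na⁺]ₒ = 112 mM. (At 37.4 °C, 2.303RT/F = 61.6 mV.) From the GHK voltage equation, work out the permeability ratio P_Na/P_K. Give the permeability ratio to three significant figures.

0.104

Let α = P_Na/P_K. GHK: Vm = 61.6·log₁₀[(Kₒ + α·Naₒ)/(Kᵢ + α·Naᵢ)].
10^(Vm/61.6) = 10^(-63.0/61.6) = 0.094901
So 0.094901·(Kᵢ + α·Naᵢ) = Kₒ + α·Naₒ → α = (0.094901·155.0 − 3.28) / (112.0 − 0.094901·20.0)
α = (14.71 − 3.28) / (112.0 − 1.898) = 11.43/110.1 = 0.1038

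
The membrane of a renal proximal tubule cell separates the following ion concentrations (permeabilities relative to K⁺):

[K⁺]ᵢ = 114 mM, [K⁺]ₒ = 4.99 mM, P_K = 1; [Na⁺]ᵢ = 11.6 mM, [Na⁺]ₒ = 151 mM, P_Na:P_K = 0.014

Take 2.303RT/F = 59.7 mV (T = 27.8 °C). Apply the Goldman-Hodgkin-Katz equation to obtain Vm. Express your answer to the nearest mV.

-72 mV

Vm = 59.7 · log₁₀[(Σ P·[cation]ₒ + Σ P·[anion]ᵢ) / (Σ P·[cation]ᵢ + Σ P·[anion]ₒ)]
Numerator = 1×4.99 + 0.014×151 = 7.104
Denominator = 1×114 + 0.014×11.6 = 114.2
Vm = 59.7 · log₁₀(0.062227) = 59.7 × (-1.2060) = -72.00 mV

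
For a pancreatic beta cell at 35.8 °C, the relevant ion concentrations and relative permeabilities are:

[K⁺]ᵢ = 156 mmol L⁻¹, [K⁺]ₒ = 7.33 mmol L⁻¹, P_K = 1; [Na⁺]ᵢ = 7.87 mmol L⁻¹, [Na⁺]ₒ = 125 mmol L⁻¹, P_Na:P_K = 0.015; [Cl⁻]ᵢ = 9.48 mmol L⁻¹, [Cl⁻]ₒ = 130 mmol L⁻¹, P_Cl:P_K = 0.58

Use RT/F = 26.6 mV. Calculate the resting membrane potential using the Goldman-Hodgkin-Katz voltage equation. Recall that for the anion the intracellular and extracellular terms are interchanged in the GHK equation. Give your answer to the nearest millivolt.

-73 mV

Vm = 26.6 · ln[(Σ P·[cation]ₒ + Σ P·[anion]ᵢ) / (Σ P·[cation]ᵢ + Σ P·[anion]ₒ)]
Numerator = 1×7.33 + 0.015×125 + 0.58×9.48 = 14.7
Denominator = 1×156 + 0.015×7.87 + 0.58×130 = 231.5
Vm = 26.6 · ln(0.063509) = 26.6 × (-2.7566) = -73.33 mV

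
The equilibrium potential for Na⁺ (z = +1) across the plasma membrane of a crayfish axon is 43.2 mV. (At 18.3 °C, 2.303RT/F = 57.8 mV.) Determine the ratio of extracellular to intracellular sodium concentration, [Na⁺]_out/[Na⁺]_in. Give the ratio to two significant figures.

log₁₀([out]/[in]) = E·z/(57.8) = 43.2 × 1 / 57.8 = 0.7474
[out]/[in] = 10^(0.7474) = 5.59

5.6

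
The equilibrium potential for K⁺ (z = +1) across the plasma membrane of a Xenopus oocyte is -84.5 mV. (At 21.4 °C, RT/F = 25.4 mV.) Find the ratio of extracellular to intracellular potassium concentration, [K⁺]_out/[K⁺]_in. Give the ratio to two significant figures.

ln([out]/[in]) = E·z/(25.4) = -84.5 × 1 / 25.4 = -3.3268
[out]/[in] = e^(-3.3268) = 0.03591

0.036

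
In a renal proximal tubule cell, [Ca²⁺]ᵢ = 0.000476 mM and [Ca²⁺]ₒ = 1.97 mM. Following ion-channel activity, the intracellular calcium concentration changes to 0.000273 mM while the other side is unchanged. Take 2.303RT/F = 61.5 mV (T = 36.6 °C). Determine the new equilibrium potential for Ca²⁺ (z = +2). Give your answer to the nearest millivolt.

After the shift: [Ca²⁺]_out = 1.97, [Ca²⁺]_in = 0.000273 mM.
E_new = (61.5/2)·log₁₀(1.97/0.000273) = 30.75 · (3.8583) = 118.64 mV

119 mV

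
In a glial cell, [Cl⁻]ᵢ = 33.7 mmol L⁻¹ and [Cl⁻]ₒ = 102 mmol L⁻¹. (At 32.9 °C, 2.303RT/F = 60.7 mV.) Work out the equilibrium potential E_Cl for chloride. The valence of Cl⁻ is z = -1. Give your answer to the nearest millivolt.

-29 mV

E = (60.7/z) · log₁₀([Cl⁻]_out/[Cl⁻]_in) with z = -1.
For an anion, dividing by z = -1 reverses the sign.
= (60.7/-1) · log₁₀(102/33.7) = -60.70 · log₁₀(3.027)
= -60.70 · (0.4810) = -29.19 mV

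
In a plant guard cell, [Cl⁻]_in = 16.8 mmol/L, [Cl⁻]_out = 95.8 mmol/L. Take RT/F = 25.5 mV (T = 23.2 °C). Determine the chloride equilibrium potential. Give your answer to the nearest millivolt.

E = (25.5/z) · ln([Cl⁻]_out/[Cl⁻]_in) with z = -1.
For an anion, dividing by z = -1 reverses the sign.
= (25.5/-1) · ln(95.8/16.8) = -25.50 · ln(5.702)
= -25.50 · (1.7409) = -44.39 mV

-44 mV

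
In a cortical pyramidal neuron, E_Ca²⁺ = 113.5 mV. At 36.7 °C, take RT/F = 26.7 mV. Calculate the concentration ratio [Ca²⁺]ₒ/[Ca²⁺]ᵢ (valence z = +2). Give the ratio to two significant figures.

4900

ln([out]/[in]) = E·z/(26.7) = 113.5 × 2 / 26.7 = 8.5019
[out]/[in] = e^(8.5019) = 4924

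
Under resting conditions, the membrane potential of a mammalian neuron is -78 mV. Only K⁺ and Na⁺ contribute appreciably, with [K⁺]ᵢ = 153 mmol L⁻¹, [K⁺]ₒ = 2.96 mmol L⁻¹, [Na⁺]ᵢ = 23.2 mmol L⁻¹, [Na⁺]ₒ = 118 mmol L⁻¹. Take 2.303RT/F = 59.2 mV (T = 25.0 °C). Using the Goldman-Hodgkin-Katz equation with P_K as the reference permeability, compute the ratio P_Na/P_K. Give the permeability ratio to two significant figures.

Let α = P_Na/P_K. GHK: Vm = 59.2·log₁₀[(Kₒ + α·Naₒ)/(Kᵢ + α·Naᵢ)].
10^(Vm/59.2) = 10^(-78.0/59.2) = 0.048132
So 0.048132·(Kᵢ + α·Naᵢ) = Kₒ + α·Naₒ → α = (0.048132·153.0 − 2.96) / (118.0 − 0.048132·23.2)
α = (7.364 − 2.96) / (118.0 − 1.117) = 4.404/116.9 = 0.03768

0.038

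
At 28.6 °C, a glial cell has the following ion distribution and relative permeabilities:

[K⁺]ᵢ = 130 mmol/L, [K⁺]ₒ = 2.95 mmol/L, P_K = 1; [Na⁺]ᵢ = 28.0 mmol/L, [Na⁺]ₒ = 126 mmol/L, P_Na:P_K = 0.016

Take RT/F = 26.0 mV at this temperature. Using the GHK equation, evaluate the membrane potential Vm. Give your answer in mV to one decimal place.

Vm = 26.0 · ln[(Σ P·[cation]ₒ + Σ P·[anion]ᵢ) / (Σ P·[cation]ᵢ + Σ P·[anion]ₒ)]
Numerator = 1×2.95 + 0.016×126 = 4.966
Denominator = 1×130 + 0.016×28.0 = 130.4
Vm = 26.0 · ln(0.038069) = 26.0 × (-3.2684) = -84.98 mV

-85.0 mV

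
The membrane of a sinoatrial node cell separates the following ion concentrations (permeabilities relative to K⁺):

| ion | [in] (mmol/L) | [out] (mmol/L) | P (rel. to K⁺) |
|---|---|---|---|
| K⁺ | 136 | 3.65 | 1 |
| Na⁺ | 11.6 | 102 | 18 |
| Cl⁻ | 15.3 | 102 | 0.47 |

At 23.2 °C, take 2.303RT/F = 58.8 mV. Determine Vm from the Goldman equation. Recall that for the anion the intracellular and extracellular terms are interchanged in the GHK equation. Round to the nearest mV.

Vm = 58.8 · log₁₀[(Σ P·[cation]ₒ + Σ P·[anion]ᵢ) / (Σ P·[cation]ᵢ + Σ P·[anion]ₒ)]
Numerator = 1×3.65 + 18×102 + 0.47×15.3 = 1847
Denominator = 1×136 + 18×11.6 + 0.47×102 = 392.7
Vm = 58.8 · log₁₀(4.7025) = 58.8 × (0.6723) = 39.53 mV

40 mV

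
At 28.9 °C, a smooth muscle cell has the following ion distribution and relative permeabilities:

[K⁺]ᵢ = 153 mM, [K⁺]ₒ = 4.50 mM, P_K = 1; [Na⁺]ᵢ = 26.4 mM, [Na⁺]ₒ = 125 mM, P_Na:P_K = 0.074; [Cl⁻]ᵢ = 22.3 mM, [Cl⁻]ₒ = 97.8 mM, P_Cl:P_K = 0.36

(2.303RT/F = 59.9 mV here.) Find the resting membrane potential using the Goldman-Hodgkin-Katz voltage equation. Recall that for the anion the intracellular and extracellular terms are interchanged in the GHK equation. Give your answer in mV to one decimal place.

-56.4 mV

Vm = 59.9 · log₁₀[(Σ P·[cation]ₒ + Σ P·[anion]ᵢ) / (Σ P·[cation]ᵢ + Σ P·[anion]ₒ)]
Numerator = 1×4.50 + 0.074×125 + 0.36×22.3 = 21.78
Denominator = 1×153 + 0.074×26.4 + 0.36×97.8 = 190.2
Vm = 59.9 · log₁₀(0.11452) = 59.9 × (-0.9411) = -56.37 mV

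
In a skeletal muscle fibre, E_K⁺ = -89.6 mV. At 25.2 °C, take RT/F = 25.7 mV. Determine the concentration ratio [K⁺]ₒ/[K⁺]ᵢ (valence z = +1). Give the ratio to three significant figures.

0.0306

ln([out]/[in]) = E·z/(25.7) = -89.6 × 1 / 25.7 = -3.4864
[out]/[in] = e^(-3.4864) = 0.03061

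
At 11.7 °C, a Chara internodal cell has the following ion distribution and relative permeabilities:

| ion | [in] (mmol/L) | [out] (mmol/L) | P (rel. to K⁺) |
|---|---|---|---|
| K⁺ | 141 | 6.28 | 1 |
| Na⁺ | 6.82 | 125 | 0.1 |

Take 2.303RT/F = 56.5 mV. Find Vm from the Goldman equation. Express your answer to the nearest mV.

-50 mV

Vm = 56.5 · log₁₀[(Σ P·[cation]ₒ + Σ P·[anion]ᵢ) / (Σ P·[cation]ᵢ + Σ P·[anion]ₒ)]
Numerator = 1×6.28 + 0.1×125 = 18.78
Denominator = 1×141 + 0.1×6.82 = 141.7
Vm = 56.5 · log₁₀(0.13255) = 56.5 × (-0.8776) = -49.59 mV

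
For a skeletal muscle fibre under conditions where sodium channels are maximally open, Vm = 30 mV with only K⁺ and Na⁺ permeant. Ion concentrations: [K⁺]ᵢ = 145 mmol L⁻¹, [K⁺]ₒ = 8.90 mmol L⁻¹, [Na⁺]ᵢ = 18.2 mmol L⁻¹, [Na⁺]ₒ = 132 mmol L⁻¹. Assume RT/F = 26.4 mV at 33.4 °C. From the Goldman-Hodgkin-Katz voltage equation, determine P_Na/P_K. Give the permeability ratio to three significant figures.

Let α = P_Na/P_K. GHK: Vm = 26.4·ln[(Kₒ + α·Naₒ)/(Kᵢ + α·Naᵢ)].
e^(Vm/26.4) = e^(30.0/26.4) = 3.1154
So 3.1154·(Kᵢ + α·Naᵢ) = Kₒ + α·Naₒ → α = (3.1154·145.0 − 8.9) / (132.0 − 3.1154·18.2)
α = (451.7 − 8.9) / (132.0 − 56.7) = 442.8/75.3 = 5.881

5.88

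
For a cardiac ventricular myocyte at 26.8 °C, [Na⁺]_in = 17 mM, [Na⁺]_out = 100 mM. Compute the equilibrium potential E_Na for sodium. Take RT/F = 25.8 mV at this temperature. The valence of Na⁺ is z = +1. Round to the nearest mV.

E = (25.8/z) · ln([Na⁺]_out/[Na⁺]_in) with z = +1.
= (25.8/1) · ln(100/17) = 25.80 · ln(5.882)
= 25.80 · (1.7720) = 45.72 mV

46 mV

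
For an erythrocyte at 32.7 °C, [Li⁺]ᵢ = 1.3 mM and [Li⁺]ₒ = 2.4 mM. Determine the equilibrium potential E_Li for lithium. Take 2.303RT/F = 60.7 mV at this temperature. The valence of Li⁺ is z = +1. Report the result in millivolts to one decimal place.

E = (60.7/z) · log₁₀([Li⁺]_out/[Li⁺]_in) with z = +1.
= (60.7/1) · log₁₀(2.4/1.3) = 60.70 · log₁₀(1.846)
= 60.70 · (0.2663) = 16.16 mV

16.2 mV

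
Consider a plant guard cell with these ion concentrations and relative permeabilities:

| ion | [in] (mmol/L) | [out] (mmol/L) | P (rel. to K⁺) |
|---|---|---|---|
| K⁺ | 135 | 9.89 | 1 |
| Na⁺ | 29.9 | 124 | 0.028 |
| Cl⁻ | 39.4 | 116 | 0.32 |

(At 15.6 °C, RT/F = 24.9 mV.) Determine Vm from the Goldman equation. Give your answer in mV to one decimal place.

-47.2 mV

Vm = 24.9 · ln[(Σ P·[cation]ₒ + Σ P·[anion]ᵢ) / (Σ P·[cation]ᵢ + Σ P·[anion]ₒ)]
Numerator = 1×9.89 + 0.028×124 + 0.32×39.4 = 25.97
Denominator = 1×135 + 0.028×29.9 + 0.32×116 = 173
Vm = 24.9 · ln(0.15015) = 24.9 × (-1.8961) = -47.21 mV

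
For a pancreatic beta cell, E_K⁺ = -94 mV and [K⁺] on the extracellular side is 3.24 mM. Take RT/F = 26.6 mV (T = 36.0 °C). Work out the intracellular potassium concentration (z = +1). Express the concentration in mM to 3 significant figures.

Nernst: E = (26.6/1) · ln([out]/[in]), so ln([out]/[in]) = -94.0 × 1 / 26.6 = -3.5338.
[out]/[in] = e^(-3.5338) = 0.02919.
[in] = 3.24 / 0.02919 = 111 mM.

111 mM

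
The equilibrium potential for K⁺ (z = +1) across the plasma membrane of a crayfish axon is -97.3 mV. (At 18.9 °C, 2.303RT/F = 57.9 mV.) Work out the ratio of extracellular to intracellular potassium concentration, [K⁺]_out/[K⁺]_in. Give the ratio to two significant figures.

0.021

log₁₀([out]/[in]) = E·z/(57.9) = -97.3 × 1 / 57.9 = -1.6805
[out]/[in] = 10^(-1.6805) = 0.02087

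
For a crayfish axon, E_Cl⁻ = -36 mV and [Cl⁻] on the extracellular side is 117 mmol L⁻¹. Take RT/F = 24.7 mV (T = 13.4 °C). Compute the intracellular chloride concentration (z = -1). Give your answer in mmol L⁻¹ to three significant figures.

27.2 mmol L⁻¹

Nernst: E = (24.7/-1) · ln([out]/[in]), so ln([out]/[in]) = -36.0 × -1 / 24.7 = 1.4575.
[out]/[in] = e^(1.4575) = 4.295.
[in] = 117 / 4.295 = 27.24 mmol L⁻¹.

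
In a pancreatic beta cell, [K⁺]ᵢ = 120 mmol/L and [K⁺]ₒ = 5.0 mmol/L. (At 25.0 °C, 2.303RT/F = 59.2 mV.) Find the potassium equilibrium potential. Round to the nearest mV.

E = (59.2/z) · log₁₀([K⁺]_out/[K⁺]_in) with z = +1.
= (59.2/1) · log₁₀(5.0/120) = 59.20 · log₁₀(0.04167)
= 59.20 · (-1.3802) = -81.71 mV

-82 mV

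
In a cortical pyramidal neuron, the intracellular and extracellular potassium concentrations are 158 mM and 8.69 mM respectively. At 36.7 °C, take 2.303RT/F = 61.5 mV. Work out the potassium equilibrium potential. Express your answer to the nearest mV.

E = (61.5/z) · log₁₀([K⁺]_out/[K⁺]_in) with z = +1.
= (61.5/1) · log₁₀(8.69/158) = 61.50 · log₁₀(0.055)
= 61.50 · (-1.2596) = -77.47 mV

-77 mV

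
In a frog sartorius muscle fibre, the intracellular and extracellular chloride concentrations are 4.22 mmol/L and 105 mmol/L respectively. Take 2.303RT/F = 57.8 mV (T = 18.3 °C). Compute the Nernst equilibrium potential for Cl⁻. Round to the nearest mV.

-81 mV

E = (57.8/z) · log₁₀([Cl⁻]_out/[Cl⁻]_in) with z = -1.
For an anion, dividing by z = -1 reverses the sign.
= (57.8/-1) · log₁₀(105/4.22) = -57.80 · log₁₀(24.88)
= -57.80 · (1.3959) = -80.68 mV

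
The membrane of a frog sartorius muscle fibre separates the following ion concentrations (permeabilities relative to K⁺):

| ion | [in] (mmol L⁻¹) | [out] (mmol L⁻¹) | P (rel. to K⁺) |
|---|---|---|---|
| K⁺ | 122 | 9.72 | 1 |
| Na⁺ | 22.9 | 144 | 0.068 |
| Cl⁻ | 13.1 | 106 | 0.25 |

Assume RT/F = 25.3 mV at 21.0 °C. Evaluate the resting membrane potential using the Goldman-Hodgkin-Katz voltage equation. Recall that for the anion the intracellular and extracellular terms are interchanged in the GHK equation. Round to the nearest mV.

Vm = 25.3 · ln[(Σ P·[cation]ₒ + Σ P·[anion]ᵢ) / (Σ P·[cation]ᵢ + Σ P·[anion]ₒ)]
Numerator = 1×9.72 + 0.068×144 + 0.25×13.1 = 22.79
Denominator = 1×122 + 0.068×22.9 + 0.25×106 = 150.1
Vm = 25.3 · ln(0.15186) = 25.3 × (-1.8848) = -47.69 mV

-48 mV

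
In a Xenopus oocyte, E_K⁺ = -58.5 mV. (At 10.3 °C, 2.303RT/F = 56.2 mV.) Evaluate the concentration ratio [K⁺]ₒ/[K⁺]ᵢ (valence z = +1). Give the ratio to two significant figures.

0.091

log₁₀([out]/[in]) = E·z/(56.2) = -58.5 × 1 / 56.2 = -1.0409
[out]/[in] = 10^(-1.0409) = 0.09101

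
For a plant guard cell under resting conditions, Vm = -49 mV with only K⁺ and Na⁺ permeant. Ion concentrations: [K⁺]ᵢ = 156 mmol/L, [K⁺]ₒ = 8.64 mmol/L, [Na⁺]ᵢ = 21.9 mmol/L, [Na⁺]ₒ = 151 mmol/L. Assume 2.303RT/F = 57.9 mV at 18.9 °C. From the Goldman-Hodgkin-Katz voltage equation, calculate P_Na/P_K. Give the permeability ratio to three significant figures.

0.0919

Let α = P_Na/P_K. GHK: Vm = 57.9·log₁₀[(Kₒ + α·Naₒ)/(Kᵢ + α·Naᵢ)].
10^(Vm/57.9) = 10^(-49.0/57.9) = 0.14247
So 0.14247·(Kᵢ + α·Naᵢ) = Kₒ + α·Naₒ → α = (0.14247·156.0 − 8.64) / (151.0 − 0.14247·21.9)
α = (22.22 − 8.64) / (151.0 − 3.12) = 13.58/147.9 = 0.09186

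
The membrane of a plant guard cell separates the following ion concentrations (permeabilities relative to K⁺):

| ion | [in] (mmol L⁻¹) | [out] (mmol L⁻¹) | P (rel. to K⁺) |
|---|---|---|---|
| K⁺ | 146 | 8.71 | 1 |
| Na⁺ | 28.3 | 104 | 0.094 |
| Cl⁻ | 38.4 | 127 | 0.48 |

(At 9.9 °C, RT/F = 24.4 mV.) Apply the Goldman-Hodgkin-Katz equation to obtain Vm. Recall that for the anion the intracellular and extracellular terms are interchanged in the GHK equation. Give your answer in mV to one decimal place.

-42.4 mV

Vm = 24.4 · ln[(Σ P·[cation]ₒ + Σ P·[anion]ᵢ) / (Σ P·[cation]ᵢ + Σ P·[anion]ₒ)]
Numerator = 1×8.71 + 0.094×104 + 0.48×38.4 = 36.92
Denominator = 1×146 + 0.094×28.3 + 0.48×127 = 209.6
Vm = 24.4 · ln(0.17612) = 24.4 × (-1.7366) = -42.37 mV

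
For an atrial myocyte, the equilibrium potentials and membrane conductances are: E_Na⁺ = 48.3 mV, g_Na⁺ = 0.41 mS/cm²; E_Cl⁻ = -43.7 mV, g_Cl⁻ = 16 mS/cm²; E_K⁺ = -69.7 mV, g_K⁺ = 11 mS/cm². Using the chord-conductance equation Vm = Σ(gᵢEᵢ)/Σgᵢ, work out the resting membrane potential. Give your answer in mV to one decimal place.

-52.8 mV

Σ gᵢEᵢ = 0.41·(48.3) + 16·(-43.7) + 11·(-69.7) = -1446.10
Σ gᵢ = 0.41 + 16 + 11 = 27.41
Vm = -1446.10 / 27.41 = -52.76 mV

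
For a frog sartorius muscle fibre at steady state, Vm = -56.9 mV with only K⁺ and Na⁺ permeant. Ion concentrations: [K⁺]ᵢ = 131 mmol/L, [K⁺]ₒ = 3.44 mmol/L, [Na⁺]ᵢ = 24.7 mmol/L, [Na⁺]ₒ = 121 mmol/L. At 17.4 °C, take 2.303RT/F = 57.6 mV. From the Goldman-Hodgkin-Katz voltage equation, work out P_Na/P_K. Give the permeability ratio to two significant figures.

0.085

Let α = P_Na/P_K. GHK: Vm = 57.6·log₁₀[(Kₒ + α·Naₒ)/(Kᵢ + α·Naᵢ)].
10^(Vm/57.6) = 10^(-56.9/57.6) = 0.10284
So 0.10284·(Kᵢ + α·Naᵢ) = Kₒ + α·Naₒ → α = (0.10284·131.0 − 3.44) / (121.0 − 0.10284·24.7)
α = (13.47 − 3.44) / (121.0 − 2.54) = 10.03/118.5 = 0.08468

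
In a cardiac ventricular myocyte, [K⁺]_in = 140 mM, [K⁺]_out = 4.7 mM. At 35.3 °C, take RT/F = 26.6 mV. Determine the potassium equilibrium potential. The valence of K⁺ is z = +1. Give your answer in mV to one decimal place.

E = (26.6/z) · ln([K⁺]_out/[K⁺]_in) with z = +1.
= (26.6/1) · ln(4.7/140) = 26.60 · ln(0.03357)
= 26.60 · (-3.3941) = -90.28 mV

-90.3 mV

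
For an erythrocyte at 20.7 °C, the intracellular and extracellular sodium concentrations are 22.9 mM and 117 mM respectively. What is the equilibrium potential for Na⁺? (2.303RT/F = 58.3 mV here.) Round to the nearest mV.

E = (58.3/z) · log₁₀([Na⁺]_out/[Na⁺]_in) with z = +1.
= (58.3/1) · log₁₀(117/22.9) = 58.30 · log₁₀(5.109)
= 58.30 · (0.7084) = 41.30 mV

41 mV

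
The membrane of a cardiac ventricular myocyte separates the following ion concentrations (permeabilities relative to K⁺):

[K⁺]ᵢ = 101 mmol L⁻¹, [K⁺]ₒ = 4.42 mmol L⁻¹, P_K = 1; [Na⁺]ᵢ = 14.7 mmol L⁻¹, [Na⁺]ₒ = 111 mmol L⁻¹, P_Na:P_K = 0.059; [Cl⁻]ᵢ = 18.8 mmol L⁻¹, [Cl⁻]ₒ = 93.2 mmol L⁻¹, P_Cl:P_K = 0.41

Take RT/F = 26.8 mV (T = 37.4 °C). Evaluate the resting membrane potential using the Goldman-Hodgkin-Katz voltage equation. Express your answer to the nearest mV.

-54 mV

Vm = 26.8 · ln[(Σ P·[cation]ₒ + Σ P·[anion]ᵢ) / (Σ P·[cation]ᵢ + Σ P·[anion]ₒ)]
Numerator = 1×4.42 + 0.059×111 + 0.41×18.8 = 18.68
Denominator = 1×101 + 0.059×14.7 + 0.41×93.2 = 140.1
Vm = 26.8 · ln(0.13333) = 26.8 × (-2.0149) = -54.00 mV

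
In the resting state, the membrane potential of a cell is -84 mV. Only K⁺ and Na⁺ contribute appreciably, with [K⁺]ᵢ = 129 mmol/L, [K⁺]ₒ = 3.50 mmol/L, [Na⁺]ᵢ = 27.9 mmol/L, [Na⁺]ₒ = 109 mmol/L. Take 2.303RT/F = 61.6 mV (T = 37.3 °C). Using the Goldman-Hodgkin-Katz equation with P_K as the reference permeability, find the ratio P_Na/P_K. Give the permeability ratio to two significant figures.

Let α = P_Na/P_K. GHK: Vm = 61.6·log₁₀[(Kₒ + α·Naₒ)/(Kᵢ + α·Naᵢ)].
10^(Vm/61.6) = 10^(-84.0/61.6) = 0.043288
So 0.043288·(Kᵢ + α·Naᵢ) = Kₒ + α·Naₒ → α = (0.043288·129.0 − 3.5) / (109.0 − 0.043288·27.9)
α = (5.584 − 3.5) / (109.0 − 1.208) = 2.084/107.8 = 0.01933

0.019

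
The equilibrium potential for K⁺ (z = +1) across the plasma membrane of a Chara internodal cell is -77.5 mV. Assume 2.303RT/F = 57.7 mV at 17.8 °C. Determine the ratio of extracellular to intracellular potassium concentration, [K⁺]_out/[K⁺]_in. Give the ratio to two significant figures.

0.045

log₁₀([out]/[in]) = E·z/(57.7) = -77.5 × 1 / 57.7 = -1.3432
[out]/[in] = 10^(-1.3432) = 0.04538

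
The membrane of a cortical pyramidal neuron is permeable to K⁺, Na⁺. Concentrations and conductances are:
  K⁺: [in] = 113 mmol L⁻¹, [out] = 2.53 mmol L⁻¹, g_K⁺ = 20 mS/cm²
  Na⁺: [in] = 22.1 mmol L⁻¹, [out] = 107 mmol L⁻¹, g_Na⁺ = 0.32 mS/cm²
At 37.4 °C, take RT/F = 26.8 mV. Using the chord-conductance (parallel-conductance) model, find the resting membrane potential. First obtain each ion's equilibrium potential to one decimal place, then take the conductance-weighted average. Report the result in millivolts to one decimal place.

E_K⁺ = (26.8/1)·ln(2.53/113) = -101.8 mV
E_Na⁺ = (26.8/1)·ln(107/22.1) = 42.3 mV
Vm = (Σ gᵢEᵢ)/(Σ gᵢ) = (20·-101.8 + 0.32·42.3) / (20 + 0.32)
= -2022.46 / 20.32 = -99.53 mV

-99.5 mV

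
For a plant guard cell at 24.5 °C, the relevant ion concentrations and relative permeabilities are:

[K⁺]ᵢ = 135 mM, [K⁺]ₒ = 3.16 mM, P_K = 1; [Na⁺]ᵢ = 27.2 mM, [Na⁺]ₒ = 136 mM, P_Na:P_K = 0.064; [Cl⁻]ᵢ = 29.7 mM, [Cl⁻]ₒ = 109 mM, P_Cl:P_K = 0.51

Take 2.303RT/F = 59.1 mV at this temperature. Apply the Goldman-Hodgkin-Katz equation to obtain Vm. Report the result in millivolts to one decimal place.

-50.4 mV

Vm = 59.1 · log₁₀[(Σ P·[cation]ₒ + Σ P·[anion]ᵢ) / (Σ P·[cation]ᵢ + Σ P·[anion]ₒ)]
Numerator = 1×3.16 + 0.064×136 + 0.51×29.7 = 27.01
Denominator = 1×135 + 0.064×27.2 + 0.51×109 = 192.3
Vm = 59.1 · log₁₀(0.14044) = 59.1 × (-0.8525) = -50.38 mV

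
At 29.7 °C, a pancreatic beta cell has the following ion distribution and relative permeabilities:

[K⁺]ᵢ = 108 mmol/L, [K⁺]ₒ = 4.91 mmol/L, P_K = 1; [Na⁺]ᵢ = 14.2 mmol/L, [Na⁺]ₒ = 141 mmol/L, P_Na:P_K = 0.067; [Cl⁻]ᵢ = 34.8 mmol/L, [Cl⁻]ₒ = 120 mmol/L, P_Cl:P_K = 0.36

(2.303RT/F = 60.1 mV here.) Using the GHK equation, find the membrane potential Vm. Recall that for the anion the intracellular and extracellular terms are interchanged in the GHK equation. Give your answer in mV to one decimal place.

Vm = 60.1 · log₁₀[(Σ P·[cation]ₒ + Σ P·[anion]ᵢ) / (Σ P·[cation]ᵢ + Σ P·[anion]ₒ)]
Numerator = 1×4.91 + 0.067×141 + 0.36×34.8 = 26.88
Denominator = 1×108 + 0.067×14.2 + 0.36×120 = 152.2
Vm = 60.1 · log₁₀(0.1767) = 60.1 × (-0.7528) = -45.24 mV

-45.2 mV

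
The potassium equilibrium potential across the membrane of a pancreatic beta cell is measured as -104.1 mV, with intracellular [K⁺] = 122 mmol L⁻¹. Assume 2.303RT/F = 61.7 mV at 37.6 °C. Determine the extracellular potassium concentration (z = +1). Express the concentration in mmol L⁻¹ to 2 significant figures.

2.5 mmol L⁻¹

Nernst: E = (61.7/1) · log₁₀([out]/[in]), so log₁₀([out]/[in]) = -104.1 × 1 / 61.7 = -1.6872.
[out]/[in] = 10^(-1.6872) = 0.02055.
[out] = 0.02055 × 122 = 2.507 mmol L⁻¹.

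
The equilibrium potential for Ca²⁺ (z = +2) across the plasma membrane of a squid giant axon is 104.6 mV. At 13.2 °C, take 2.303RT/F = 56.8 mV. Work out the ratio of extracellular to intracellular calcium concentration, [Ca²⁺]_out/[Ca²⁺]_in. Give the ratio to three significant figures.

4820

log₁₀([out]/[in]) = E·z/(56.8) = 104.6 × 2 / 56.8 = 3.6831
[out]/[in] = 10^(3.6831) = 4821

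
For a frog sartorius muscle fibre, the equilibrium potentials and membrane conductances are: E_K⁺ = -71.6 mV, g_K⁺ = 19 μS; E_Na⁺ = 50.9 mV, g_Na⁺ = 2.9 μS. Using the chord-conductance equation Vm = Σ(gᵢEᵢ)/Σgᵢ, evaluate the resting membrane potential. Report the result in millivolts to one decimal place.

-55.4 mV

Σ gᵢEᵢ = 19·(-71.6) + 2.9·(50.9) = -1212.79
Σ gᵢ = 19 + 2.9 = 21.9
Vm = -1212.79 / 21.9 = -55.38 mV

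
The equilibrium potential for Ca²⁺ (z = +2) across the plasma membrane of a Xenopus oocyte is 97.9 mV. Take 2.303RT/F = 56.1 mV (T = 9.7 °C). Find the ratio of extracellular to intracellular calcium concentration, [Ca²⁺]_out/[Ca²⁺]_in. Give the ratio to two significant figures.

3100

log₁₀([out]/[in]) = E·z/(56.1) = 97.9 × 2 / 56.1 = 3.4902
[out]/[in] = 10^(3.4902) = 3092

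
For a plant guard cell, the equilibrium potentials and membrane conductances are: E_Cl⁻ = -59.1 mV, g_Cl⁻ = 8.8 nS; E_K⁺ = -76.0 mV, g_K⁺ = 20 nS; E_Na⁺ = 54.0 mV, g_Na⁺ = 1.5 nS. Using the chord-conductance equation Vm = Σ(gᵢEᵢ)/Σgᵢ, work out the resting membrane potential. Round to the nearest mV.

Σ gᵢEᵢ = 8.8·(-59.1) + 20·(-76.0) + 1.5·(54.0) = -1959.08
Σ gᵢ = 8.8 + 20 + 1.5 = 30.3
Vm = -1959.08 / 30.3 = -64.66 mV

-65 mV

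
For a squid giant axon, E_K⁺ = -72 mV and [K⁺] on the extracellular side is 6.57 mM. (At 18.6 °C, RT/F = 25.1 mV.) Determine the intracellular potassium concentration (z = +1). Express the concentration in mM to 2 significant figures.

120 mM

Nernst: E = (25.1/1) · ln([out]/[in]), so ln([out]/[in]) = -72.0 × 1 / 25.1 = -2.8685.
[out]/[in] = e^(-2.8685) = 0.05678.
[in] = 6.57 / 0.05678 = 115.7 mM.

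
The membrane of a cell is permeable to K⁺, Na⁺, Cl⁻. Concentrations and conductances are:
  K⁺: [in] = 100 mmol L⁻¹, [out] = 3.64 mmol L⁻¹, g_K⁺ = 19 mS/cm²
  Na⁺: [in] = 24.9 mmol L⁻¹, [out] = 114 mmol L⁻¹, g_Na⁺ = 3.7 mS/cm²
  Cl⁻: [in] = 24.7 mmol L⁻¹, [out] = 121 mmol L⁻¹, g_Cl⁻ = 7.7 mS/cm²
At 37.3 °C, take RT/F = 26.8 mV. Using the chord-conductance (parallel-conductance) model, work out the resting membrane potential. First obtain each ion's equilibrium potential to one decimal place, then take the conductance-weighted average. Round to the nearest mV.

-61 mV

E_K⁺ = (26.8/1)·ln(3.64/100) = -88.8 mV
E_Na⁺ = (26.8/1)·ln(114/24.9) = 40.8 mV
E_Cl⁻ = (26.8/-1)·ln(121/24.7) = -42.6 mV
Vm = (Σ gᵢEᵢ)/(Σ gᵢ) = (19·-88.8 + 3.7·40.8 + 7.7·-42.6) / (19 + 3.7 + 7.7)
= -1864.26 / 30.4 = -61.32 mV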